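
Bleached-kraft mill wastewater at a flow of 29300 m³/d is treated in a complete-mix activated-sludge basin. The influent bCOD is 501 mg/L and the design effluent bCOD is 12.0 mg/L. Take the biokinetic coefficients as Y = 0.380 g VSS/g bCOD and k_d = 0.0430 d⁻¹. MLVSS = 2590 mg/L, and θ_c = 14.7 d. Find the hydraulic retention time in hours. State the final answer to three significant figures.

From the SRT design equation V = Y Q (S₀−S) θ_c / [X (1 + k_d θ_c)] = 0.380 × 29300 × (501 − 12.0) × 14.7 / [2590 × (1 + 0.0430 × 14.7)] = 8×10^7 / 4227 = 18933 m³.
HRT = V/Q = 18933 m³ / 29300 m³·d⁻¹ = 0.6462 d × 24 = 15.51 h.

τ ≈ 15.5 h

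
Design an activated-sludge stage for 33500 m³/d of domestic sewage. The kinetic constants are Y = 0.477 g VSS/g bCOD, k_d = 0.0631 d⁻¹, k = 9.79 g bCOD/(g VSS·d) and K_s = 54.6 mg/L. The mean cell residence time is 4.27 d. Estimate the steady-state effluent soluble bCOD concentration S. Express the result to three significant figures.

Effluent substrate depends only on kinetics and SRT: S = K_s(1 + k_d θ_c) / [θ_c(Yk − k_d) − 1] = 54.6 × (1 + 0.0631 × 4.27) / [4.27 × (0.477 × 9.79 − 0.0631) − 1] = 69.31 / 18.67 = 3.712 mg/L.

S ≈ 3.71 mg/L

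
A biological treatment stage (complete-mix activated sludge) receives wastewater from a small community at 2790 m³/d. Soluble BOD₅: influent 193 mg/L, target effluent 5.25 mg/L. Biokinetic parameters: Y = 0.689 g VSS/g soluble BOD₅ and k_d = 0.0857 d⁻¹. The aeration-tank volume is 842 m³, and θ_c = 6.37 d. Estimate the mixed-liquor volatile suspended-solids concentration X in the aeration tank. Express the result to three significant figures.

Solving the biomass balance for X: X = Y Q (S₀−S) θ_c / [V (1+k_d θ_c)] = 0.689 × 2790 × (193 − 5.25) × 6.37 / [842 × (1 + 0.0857 × 6.37)] = 1766 mg/L.

X ≈ 1770 mg/L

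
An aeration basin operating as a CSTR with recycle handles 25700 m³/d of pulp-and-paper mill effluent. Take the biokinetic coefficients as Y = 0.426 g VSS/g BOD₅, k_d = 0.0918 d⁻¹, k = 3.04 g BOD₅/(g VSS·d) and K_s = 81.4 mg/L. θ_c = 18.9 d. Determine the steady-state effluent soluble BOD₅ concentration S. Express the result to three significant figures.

Effluent substrate depends only on kinetics and SRT: S = K_s(1 + k_d θ_c) / [θ_c(Yk − k_d) − 1] = 81.4 × (1 + 0.0918 × 18.9) / [18.9 × (0.426 × 3.04 − 0.0918) − 1] = 222.6 / 21.74 = 10.24 mg/L.

S ≈ 10.2 mg/L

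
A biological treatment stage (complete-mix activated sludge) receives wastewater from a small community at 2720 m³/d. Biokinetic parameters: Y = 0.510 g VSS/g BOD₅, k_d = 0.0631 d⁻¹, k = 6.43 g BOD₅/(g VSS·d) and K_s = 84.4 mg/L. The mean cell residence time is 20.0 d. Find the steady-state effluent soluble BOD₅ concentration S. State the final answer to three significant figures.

S ≈ 3.01 mg/L

For a completely mixed reactor with recycle the Lawrence–McCarty relation gives S = K_s·(1 + k_d·θ_c) / [θ_c·(Y·k − k_d) − 1] = 84.4 × (1 + 0.0631 × 20.0) / [20.0 × (0.510 × 6.43 − 0.0631) − 1] = 190.9 / 63.32 = 3.015 mg/L.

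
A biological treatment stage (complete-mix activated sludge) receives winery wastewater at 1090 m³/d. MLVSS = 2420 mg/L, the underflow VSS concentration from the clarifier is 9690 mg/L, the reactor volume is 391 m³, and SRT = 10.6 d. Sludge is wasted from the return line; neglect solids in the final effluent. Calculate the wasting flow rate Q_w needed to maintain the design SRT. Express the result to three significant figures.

Q_w ≈ 9.21 m³/d

Wasting from the return line (neglecting effluent solids): Q_w = V·X / (θ_c·X_r) = 391.0 × 2420 / (10.6 × 9690) = 9.212 m³/d.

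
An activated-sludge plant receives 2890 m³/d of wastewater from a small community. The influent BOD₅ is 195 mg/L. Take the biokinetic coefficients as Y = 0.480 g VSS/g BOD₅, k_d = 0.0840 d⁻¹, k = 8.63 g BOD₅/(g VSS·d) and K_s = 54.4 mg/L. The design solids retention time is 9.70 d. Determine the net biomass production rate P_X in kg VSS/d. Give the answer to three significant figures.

P_X ≈ 147 kg VSS/d

Effluent substrate depends only on kinetics and SRT: S = K_s(1 + k_d θ_c) / [θ_c(Yk − k_d) − 1] = 54.4 × (1 + 0.0840 × 9.70) / [9.70 × (0.480 × 8.63 − 0.0840) − 1] = 98.73 / 38.37 = 2.573 mg/L.
Observed yield with endogenous decay: Y_obs = Y / (1 + k_d·θ_c) = 0.480 / (1 + 0.0840 × 9.70) = 0.480 / 1.815 = 0.2645 g VSS/g BOD₅.
ΔS = 195 − 2.57 = 192.4 mg/L, so the substrate removal rate is 2890 × 192.4/1000 = 556.1 kg BOD₅/d.
Net biomass production P_X = Y_obs × Q·(S₀ − S) = 0.2645 × 556.1 = 147.1 kg VSS/d.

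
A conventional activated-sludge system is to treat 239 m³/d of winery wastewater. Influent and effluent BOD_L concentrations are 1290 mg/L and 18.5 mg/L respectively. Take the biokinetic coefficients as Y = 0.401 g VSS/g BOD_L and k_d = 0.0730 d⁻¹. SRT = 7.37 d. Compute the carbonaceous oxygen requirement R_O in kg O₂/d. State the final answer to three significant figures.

R_O ≈ 191 kg O₂/d

Y_obs = Y / (1 + k_d θ_c) = 0.401 / (1 + 0.0730 × 7.37) = 0.401 / 1.538 = 0.2607.
ΔS = 1290 − 18.5 = 1272 mg/L, so the substrate removal rate is 239 × 1272/1000 = 303.9 kg BOD_L/d.
Net sludge production P_X = 0.2607 × 303.9 = 79.23 kg VSS/d.
Carbonaceous O₂ demand = substrate oxidised − cell-mass equivalent = 303.9 − 1.42 × 79.23 = 191.4 kg O₂/d.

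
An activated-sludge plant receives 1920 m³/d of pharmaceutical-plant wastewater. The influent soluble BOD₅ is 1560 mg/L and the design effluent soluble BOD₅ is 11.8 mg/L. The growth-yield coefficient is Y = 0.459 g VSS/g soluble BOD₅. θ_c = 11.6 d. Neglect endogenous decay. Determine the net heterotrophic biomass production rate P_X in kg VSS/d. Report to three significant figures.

P_X ≈ 1360 kg VSS/d

With endogenous decay neglected, the observed yield equals the true yield: Y_obs = Y = 0.459 g VSS/g soluble BOD₅.
ΔS = 1560 − 11.8 = 1548 mg/L, so the substrate removal rate is 1920 × 1548/1000 = 2973 kg soluble BOD₅/d.
So the net sludge growth is P_X = 0.4590 × 2973 = 1364 kg VSS/d.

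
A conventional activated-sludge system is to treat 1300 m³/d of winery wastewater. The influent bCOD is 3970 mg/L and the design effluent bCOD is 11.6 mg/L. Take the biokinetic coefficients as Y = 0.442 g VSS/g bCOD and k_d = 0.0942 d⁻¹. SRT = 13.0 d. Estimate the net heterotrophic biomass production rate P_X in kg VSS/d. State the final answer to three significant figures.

Correct the yield for decay: Y_obs = Y/(1 + k_d θ_c) = 0.442 / (1 + 0.0942 × 13.0) = 0.442 / 2.225 = 0.1987.
Substrate removed = Q·(S₀ − S) = 1300 m³/d × (3970 − 11.6) g/m³ = 5.15×10^6 g/d = 5146 kg/d.
Net biomass production P_X = Y_obs × Q·(S₀ − S) = 0.1987 × 5146 = 1022 kg VSS/d.

P_X ≈ 1020 kg VSS/d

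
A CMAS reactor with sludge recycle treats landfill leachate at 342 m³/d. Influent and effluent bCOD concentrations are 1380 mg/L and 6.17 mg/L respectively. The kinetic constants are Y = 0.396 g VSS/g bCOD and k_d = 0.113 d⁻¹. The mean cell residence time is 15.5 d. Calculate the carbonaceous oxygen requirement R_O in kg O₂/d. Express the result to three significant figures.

Correct the yield for decay: Y_obs = Y/(1 + k_d θ_c) = 0.396 / (1 + 0.113 × 15.5) = 0.396 / 2.752 = 0.1439.
Substrate removed = Q·(S₀ − S) = 342 m³/d × (1380 − 6.17) g/m³ = 4.7×10^5 g/d = 469.8 kg/d.
Biomass synthesised: P_X = Y_obs × 469.8 = 67.62 kg VSS/d.
R_O = Q·ΔS − 1.42 P_X = 469.8 − 96.02 = 373.8 kg O₂/d.

R_O ≈ 374 kg O₂/d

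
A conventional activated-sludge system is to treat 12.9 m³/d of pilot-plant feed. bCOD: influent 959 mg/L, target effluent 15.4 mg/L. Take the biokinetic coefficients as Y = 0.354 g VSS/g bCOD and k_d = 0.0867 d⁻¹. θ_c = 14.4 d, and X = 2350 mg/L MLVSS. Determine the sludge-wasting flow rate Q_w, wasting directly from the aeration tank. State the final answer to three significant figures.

Q_w ≈ 0.816 m³/d

Steady-state biomass mass balance: V·X·(1 + k_d·θ_c) = Y·Q·(S₀ − S)·θ_c, so V = 0.354 × 12.9 × (959 − 15.4) × 14.4 / [2350 × (1 + 0.0867 × 14.4)] = 6.21×10^4 / 5284 = 11.74 m³.
Wasting from the aeration tank: Q_w = V / θ_c = 11.74 / 14.4 = 0.8155 m³/d.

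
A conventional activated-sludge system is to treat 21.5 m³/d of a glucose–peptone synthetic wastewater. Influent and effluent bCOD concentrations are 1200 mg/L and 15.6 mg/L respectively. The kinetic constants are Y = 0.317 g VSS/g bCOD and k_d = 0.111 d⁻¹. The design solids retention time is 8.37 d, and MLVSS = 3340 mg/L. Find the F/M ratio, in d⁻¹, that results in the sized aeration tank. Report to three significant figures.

Steady-state biomass mass balance: V·X·(1 + k_d·θ_c) = Y·Q·(S₀ − S)·θ_c, so V = 0.317 × 21.5 × (1200 − 15.6) × 8.37 / [3340 × (1 + 0.111 × 8.37)] = 6.76×10^4 / 6443 = 10.49 m³.
F/M = applied load / biomass = Q·S₀/(V·X) = 21.5 × 1200 / (10.49 × 3340) = 0.7366 d⁻¹.

F/M ≈ 0.737 d⁻¹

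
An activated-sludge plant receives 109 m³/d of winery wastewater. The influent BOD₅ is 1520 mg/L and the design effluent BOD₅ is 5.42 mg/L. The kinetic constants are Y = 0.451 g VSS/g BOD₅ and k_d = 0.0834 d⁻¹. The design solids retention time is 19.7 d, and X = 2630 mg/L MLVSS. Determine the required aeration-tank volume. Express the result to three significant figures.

V ≈ 211 m³

From the SRT design equation V = Y Q (S₀−S) θ_c / [X (1 + k_d θ_c)] = 0.451 × 109 × (1520 − 5.42) × 19.7 / [2630 × (1 + 0.0834 × 19.7)] = 1.47×10^6 / 6951 = 211.0 m³.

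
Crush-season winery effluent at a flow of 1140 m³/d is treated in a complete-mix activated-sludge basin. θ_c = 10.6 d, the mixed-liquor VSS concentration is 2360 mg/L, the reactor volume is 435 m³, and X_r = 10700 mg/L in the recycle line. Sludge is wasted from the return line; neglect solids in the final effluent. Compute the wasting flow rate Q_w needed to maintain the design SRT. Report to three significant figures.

Q_w = (V·X)/(θ_c X_r) = 435.0 × 2360 / (10.6 × 10700) = 9.051 m³/d.

Q_w ≈ 9.05 m³/d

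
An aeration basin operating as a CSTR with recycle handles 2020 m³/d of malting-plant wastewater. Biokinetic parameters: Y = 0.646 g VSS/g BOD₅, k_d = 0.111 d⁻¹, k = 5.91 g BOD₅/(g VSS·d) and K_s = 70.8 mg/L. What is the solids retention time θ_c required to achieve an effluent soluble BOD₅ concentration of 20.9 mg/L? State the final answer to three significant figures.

From 1/θ_c = Y·k·S/(K_s + S) − k_d: Y·k·S/(K_s+S) = 0.646 × 5.91 × 20.9 / (70.8 + 20.9) = 0.8702 d⁻¹.
θ_c = 1/(μ − k_d) = 1/(0.8702 − 0.111) = 1/0.7592 = 1.317 d.

θ_c ≈ 1.32 d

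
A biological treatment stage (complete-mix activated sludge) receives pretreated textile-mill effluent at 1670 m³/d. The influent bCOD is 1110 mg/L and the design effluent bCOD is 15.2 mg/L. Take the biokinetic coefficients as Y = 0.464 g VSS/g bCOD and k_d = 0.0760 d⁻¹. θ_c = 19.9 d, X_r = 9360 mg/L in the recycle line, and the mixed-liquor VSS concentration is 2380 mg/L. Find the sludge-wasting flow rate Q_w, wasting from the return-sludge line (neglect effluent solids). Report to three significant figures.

Q_w ≈ 36.1 m³/d

Rearranging the biomass balance for a CMAS with decay, V = Y·Q·ΔS·θ_c / [X·(1+k_d θ_c)] = 0.464 × 1670 × (1110 − 15.2) × 19.9 / [2380 × (1 + 0.0760 × 19.9)] = 1.69×10^7 / 5980 = 2823 m³.
Wasting from the return line (neglecting effluent solids): Q_w = V·X / (θ_c·X_r) = 2823 × 2380 / (19.9 × 9360) = 36.07 m³/d.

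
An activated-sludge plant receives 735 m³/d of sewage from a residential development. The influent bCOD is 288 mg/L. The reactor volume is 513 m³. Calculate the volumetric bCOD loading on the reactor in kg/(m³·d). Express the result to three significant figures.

L_v ≈ 0.413 kg bCOD/(m³·d)

Volumetric loading L_v = Q·S₀ / V = 735 × 288 g/m³ / 513.0 m³ = 412.6 g/(m³·d) = 0.4126 kg bCOD/(m³·d).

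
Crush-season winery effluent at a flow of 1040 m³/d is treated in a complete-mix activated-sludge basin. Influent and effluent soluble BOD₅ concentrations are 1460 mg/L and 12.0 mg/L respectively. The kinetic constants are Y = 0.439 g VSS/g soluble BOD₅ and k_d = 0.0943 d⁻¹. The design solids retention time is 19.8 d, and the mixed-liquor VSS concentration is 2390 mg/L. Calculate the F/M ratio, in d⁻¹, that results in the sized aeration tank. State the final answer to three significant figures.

Rearranging the biomass balance for a CMAS with decay, V = Y·Q·ΔS·θ_c / [X·(1+k_d θ_c)] = 0.439 × 1040 × (1460 − 12.0) × 19.8 / [2390 × (1 + 0.0943 × 19.8)] = 1.31×10^7 / 6852 = 1910 m³.
F/M = applied load / biomass = Q·S₀/(V·X) = 1040 × 1460 / (1910 × 2390) = 0.3326 d⁻¹.

F/M ≈ 0.333 d⁻¹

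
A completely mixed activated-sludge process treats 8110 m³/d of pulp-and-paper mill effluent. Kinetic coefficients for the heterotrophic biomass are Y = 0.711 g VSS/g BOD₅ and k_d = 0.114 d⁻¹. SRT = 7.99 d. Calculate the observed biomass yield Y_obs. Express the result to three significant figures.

Y_obs = Y / (1 + k_d θ_c) = 0.711 / (1 + 0.114 × 7.99) = 0.711 / 1.911 = 0.3721.

Y_obs ≈ 0.372 g VSS/g BOD₅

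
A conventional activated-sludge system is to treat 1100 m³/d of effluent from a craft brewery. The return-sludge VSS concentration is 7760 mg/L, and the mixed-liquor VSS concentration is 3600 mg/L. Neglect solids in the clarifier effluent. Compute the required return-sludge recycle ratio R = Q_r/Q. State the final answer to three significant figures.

R = Q_r/Q = X/(X_r − X) = 3600 / (7760 − 3600) = 0.8654.

R ≈ 0.865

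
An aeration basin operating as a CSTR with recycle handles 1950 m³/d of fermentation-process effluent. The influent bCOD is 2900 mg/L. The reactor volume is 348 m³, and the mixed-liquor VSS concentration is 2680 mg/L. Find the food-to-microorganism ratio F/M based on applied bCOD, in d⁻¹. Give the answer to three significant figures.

Food-to-microorganism ratio F/M = Q S₀ / (V X) = 1950 × 2900 / (348.0 × 2680) = 6.063 d⁻¹.

F/M ≈ 6.06 d⁻¹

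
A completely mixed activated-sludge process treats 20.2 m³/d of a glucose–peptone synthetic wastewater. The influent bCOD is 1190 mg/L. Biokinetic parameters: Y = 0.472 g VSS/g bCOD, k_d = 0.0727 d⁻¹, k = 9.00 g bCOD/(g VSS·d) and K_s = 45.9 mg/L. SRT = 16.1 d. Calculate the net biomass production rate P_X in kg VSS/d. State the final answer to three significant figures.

Effluent substrate depends only on kinetics and SRT: S = K_s(1 + k_d θ_c) / [θ_c(Yk − k_d) − 1] = 45.9 × (1 + 0.0727 × 16.1) / [16.1 × (0.472 × 9.00 − 0.0727) − 1] = 99.62 / 66.22 = 1.504 mg/L.
Correct the yield for decay: Y_obs = Y/(1 + k_d θ_c) = 0.472 / (1 + 0.0727 × 16.1) = 0.472 / 2.170 = 0.2175.
Substrate removed = Q·(S₀ − S) = 20.2 m³/d × (1190 − 1.50) g/m³ = 2.4×10^4 g/d = 24.01 kg/d.
P_X = Y_obs · Q(S₀ − S) = 0.2175 × 24.01 = 5.221 kg VSS/d.

P_X ≈ 5.22 kg VSS/d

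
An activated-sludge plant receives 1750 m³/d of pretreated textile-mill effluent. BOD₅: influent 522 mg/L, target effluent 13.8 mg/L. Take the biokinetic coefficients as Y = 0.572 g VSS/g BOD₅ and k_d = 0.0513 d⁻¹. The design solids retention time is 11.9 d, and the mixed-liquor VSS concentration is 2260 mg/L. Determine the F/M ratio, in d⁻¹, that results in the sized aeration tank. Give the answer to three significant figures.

F/M ≈ 0.243 d⁻¹

From the SRT design equation V = Y Q (S₀−S) θ_c / [X (1 + k_d θ_c)] = 0.572 × 1750 × (522 − 13.8) × 11.9 / [2260 × (1 + 0.0513 × 11.9)] = 6.05×10^6 / 3640 = 1663 m³.
F/M = Q·S₀ / (V·X) = 1750 × 522 / (1663 × 2260) = 0.2430 g BOD₅·(g VSS·d)⁻¹.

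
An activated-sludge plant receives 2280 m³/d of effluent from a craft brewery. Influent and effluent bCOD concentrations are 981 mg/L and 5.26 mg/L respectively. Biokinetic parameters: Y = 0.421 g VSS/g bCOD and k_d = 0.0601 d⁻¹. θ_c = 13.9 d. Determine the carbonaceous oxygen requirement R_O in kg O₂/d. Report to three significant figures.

R_O ≈ 1500 kg O₂/d

Correct the yield for decay: Y_obs = Y/(1 + k_d θ_c) = 0.421 / (1 + 0.0601 × 13.9) = 0.421 / 1.835 = 0.2294.
Q·(S₀ − S) = 2280 × (981 − 5.26) × 10⁻³ = 2225 kg/d removed.
P_X = Y_obs·Q·(S₀ − S) = 0.2294 × 2225 = 510.3 kg VSS/d.
R_O = Q·ΔS − 1.42 P_X = 2225 − 724.6 = 1500 kg O₂/d.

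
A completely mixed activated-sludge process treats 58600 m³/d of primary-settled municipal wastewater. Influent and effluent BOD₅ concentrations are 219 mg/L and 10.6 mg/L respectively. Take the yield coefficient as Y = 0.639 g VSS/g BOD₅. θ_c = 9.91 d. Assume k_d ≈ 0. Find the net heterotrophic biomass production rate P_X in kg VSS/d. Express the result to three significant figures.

With endogenous decay neglected, the observed yield equals the true yield: Y_obs = Y = 0.639 g VSS/g BOD₅.
Substrate removed = Q·(S₀ − S) = 58600 m³/d × (219 − 10.6) g/m³ = 1.22×10^7 g/d = 12212 kg/d.
So the net sludge growth is P_X = 0.6390 × 12212 = 7804 kg VSS/d.

P_X ≈ 7800 kg VSS/d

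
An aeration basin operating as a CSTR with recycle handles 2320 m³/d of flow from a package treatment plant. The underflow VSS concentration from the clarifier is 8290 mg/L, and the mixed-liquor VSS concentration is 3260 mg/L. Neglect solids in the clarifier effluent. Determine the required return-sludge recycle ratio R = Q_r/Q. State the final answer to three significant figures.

R ≈ 0.648

R = Q_r/Q = X/(X_r − X) = 3260 / (8290 − 3260) = 0.6481.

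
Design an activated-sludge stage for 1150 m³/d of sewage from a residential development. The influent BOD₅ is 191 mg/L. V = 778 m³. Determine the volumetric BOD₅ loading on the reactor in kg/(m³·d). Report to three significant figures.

L_v ≈ 0.282 kg BOD₅/(m³·d)

Applied BOD₅ load per unit volume = Q·S₀/V = (1150 × 191/1000)/778.0 = 0.2823 kg BOD₅·m⁻³·d⁻¹.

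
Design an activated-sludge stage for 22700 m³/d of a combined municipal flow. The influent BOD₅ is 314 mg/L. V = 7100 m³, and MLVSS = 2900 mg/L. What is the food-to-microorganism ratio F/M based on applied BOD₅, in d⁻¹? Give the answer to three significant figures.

F/M ≈ 0.346 d⁻¹

F/M = Q·S₀ / (V·X) = 22700 × 314 / (7100 × 2900) = 0.3462 g BOD₅·(g VSS·d)⁻¹.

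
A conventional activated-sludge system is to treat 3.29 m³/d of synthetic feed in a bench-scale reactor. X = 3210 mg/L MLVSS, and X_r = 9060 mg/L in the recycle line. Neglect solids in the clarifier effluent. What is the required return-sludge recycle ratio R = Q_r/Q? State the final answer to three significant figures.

R ≈ 0.549

R = Q_r/Q = X/(X_r − X) = 3210 / (9060 − 3210) = 0.5487.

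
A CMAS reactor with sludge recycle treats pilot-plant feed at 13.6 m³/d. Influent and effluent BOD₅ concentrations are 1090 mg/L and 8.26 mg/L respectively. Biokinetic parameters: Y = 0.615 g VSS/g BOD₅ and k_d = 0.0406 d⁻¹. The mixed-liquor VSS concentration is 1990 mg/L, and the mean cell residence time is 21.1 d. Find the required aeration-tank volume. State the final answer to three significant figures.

From the SRT design equation V = Y Q (S₀−S) θ_c / [X (1 + k_d θ_c)] = 0.615 × 13.6 × (1090 − 8.26) × 21.1 / [1990 × (1 + 0.0406 × 21.1)] = 1.91×10^5 / 3695 = 51.67 m³.

V ≈ 51.7 m³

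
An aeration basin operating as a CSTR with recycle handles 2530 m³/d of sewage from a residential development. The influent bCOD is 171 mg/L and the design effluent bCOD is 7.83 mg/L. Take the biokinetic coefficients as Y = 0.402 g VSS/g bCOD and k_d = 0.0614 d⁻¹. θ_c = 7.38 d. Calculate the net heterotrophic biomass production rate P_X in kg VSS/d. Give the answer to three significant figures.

Y_obs = Y / (1 + k_d θ_c) = 0.402 / (1 + 0.0614 × 7.38) = 0.402 / 1.453 = 0.2766.
Q·(S₀ − S) = 2530 × (171 − 7.83) × 10⁻³ = 412.8 kg/d removed.
Biomass produced: P_X = Y_obs·Q·ΔS = 0.2766 × 412.8 ≈ 114.2 kg VSS/d.

P_X ≈ 114 kg VSS/d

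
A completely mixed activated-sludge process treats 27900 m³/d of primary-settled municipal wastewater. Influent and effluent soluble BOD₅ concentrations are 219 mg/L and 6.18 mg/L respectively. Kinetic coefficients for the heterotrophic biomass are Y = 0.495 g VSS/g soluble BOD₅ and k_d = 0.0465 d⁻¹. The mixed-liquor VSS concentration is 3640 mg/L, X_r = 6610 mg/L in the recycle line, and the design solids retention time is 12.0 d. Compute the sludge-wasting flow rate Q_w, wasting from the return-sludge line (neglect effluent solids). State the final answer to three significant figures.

From the SRT design equation V = Y Q (S₀−S) θ_c / [X (1 + k_d θ_c)] = 0.495 × 27900 × (219 − 6.18) × 12.0 / [3640 × (1 + 0.0465 × 12.0)] = 3.53×10^7 / 5671 = 6219 m³.
Q_w = (V·X)/(θ_c X_r) = 6219 × 3640 / (12.0 × 6610) = 285.4 m³/d.

Q_w ≈ 285 m³/d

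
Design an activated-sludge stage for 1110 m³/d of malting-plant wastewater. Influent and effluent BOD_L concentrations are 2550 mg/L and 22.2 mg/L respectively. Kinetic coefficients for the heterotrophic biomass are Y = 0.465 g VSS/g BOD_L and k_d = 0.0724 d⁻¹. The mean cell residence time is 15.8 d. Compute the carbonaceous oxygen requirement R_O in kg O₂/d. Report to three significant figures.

Y_obs = Y / (1 + k_d θ_c) = 0.465 / (1 + 0.0724 × 15.8) = 0.465 / 2.144 = 0.2169.
ΔS = 2550 − 22.2 = 2528 mg/L, so the substrate removal rate is 1110 × 2528/1000 = 2806 kg BOD_L/d.
Net sludge production P_X = 0.2169 × 2806 = 608.6 kg VSS/d.
Carbonaceous O₂ demand = substrate oxidised − cell-mass equivalent = 2806 − 1.42 × 608.6 = 1942 kg O₂/d.

R_O ≈ 1940 kg O₂/d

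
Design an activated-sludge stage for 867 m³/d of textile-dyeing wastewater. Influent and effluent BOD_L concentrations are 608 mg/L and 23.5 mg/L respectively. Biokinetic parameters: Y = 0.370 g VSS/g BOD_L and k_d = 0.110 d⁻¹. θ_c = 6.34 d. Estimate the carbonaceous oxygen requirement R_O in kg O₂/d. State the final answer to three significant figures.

R_O ≈ 350 kg O₂/d

Observed yield with endogenous decay: Y_obs = Y / (1 + k_d·θ_c) = 0.370 / (1 + 0.110 × 6.34) = 0.370 / 1.697 = 0.2180 g VSS/g BOD_L.
Mass of BOD_L removed per day: Q(S₀ − S) = 867 × 584.5 g/m³ = 506.8 kg/d.
Net sludge production P_X = 0.2180 × 506.8 = 110.5 kg VSS/d.
R_O = Q·(S₀ − S) − 1.42·P_X = 506.8 − 1.42 × 110.5 = 349.9 kg O₂/d.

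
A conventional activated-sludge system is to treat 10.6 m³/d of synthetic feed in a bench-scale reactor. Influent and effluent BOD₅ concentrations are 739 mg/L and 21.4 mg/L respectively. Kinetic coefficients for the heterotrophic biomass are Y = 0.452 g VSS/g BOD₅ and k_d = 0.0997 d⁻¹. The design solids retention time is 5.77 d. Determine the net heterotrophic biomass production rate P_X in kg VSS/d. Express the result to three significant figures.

The observed yield is Y_obs = Y/(1 + k_d·θ_c) = 0.452 / (1 + 0.0997 × 5.77) = 0.452 / 1.575 = 0.2869 g VSS per g BOD₅ removed.
Mass of BOD₅ removed per day: Q(S₀ − S) = 10.6 × 717.6 g/m³ = 7.607 kg/d.
Biomass produced: P_X = Y_obs·Q·ΔS = 0.2869 × 7.607 ≈ 2.183 kg VSS/d.

P_X ≈ 2.18 kg VSS/d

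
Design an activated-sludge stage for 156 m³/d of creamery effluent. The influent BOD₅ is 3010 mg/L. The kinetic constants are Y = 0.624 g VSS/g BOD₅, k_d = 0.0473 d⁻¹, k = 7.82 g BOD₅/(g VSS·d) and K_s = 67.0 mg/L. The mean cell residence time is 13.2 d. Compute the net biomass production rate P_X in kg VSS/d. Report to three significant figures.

From the Monod/SRT balance for a CMAS, S = K_s·(1+k_d θ_c)/[θ_c·(Y k − k_d) − 1] = 67.0 × (1 + 0.0473 × 13.2) / [13.2 × (0.624 × 7.82 − 0.0473) − 1] = 108.8 / 62.79 = 1.733 mg/L.
Observed yield with endogenous decay: Y_obs = Y / (1 + k_d·θ_c) = 0.624 / (1 + 0.0473 × 13.2) = 0.624 / 1.624 = 0.3842 g VSS/g BOD₅.
Q·(S₀ − S) = 156 × (3010 − 1.73) × 10⁻³ = 469.3 kg/d removed.
Net biomass production P_X = Y_obs × Q·(S₀ − S) = 0.3842 × 469.3 = 180.3 kg VSS/d.

P_X ≈ 180 kg VSS/d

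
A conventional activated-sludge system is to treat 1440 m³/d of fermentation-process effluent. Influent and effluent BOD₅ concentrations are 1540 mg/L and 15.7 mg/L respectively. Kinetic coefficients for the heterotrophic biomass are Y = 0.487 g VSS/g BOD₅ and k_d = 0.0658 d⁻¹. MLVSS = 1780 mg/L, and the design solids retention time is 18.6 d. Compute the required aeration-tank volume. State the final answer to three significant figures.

V ≈ 5020 m³

Rearranging the biomass balance for a CMAS with decay, V = Y·Q·ΔS·θ_c / [X·(1+k_d θ_c)] = 0.487 × 1440 × (1540 − 15.7) × 18.6 / [1780 × (1 + 0.0658 × 18.6)] = 1.99×10^7 / 3959 = 5023 m³.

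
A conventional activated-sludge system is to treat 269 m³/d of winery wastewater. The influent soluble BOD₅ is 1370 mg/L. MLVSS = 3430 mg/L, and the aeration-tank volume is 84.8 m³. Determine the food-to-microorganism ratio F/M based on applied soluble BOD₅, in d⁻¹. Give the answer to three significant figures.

F/M ≈ 1.27 d⁻¹

Food-to-microorganism ratio F/M = Q S₀ / (V X) = 269 × 1370 / (84.80 × 3430) = 1.267 d⁻¹.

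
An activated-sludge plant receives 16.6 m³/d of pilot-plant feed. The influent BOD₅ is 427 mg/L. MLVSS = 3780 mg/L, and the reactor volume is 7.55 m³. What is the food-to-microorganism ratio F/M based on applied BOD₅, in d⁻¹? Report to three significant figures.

F/M ≈ 0.248 d⁻¹

Food-to-microorganism ratio F/M = Q S₀ / (V X) = 16.6 × 427 / (7.550 × 3780) = 0.2484 d⁻¹.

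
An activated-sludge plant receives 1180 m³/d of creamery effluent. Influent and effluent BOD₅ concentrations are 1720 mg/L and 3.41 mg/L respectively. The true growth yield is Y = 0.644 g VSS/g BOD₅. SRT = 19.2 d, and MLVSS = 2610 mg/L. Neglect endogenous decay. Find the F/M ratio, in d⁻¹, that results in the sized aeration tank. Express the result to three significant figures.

F/M ≈ 0.0810 d⁻¹

V·X = Y·Q·ΔS·θ_c gives V = 0.644 × 1180 × (1720 − 3.41) × 19.2 / 2610 = 9596 m³.
Food-to-microorganism ratio F/M = Q S₀ / (V X) = 1180 × 1720 / (9596 × 2610) = 0.08104 d⁻¹.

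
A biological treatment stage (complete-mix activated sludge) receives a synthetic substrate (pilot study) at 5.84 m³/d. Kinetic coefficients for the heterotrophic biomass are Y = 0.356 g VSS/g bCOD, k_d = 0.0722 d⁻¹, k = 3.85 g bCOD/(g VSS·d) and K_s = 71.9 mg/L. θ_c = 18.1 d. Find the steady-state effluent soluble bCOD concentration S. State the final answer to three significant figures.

From the Monod/SRT balance for a CMAS, S = K_s·(1+k_d θ_c)/[θ_c·(Y k − k_d) − 1] = 71.9 × (1 + 0.0722 × 18.1) / [18.1 × (0.356 × 3.85 − 0.0722) − 1] = 165.9 / 22.50 = 7.371 mg/L.

S ≈ 7.37 mg/L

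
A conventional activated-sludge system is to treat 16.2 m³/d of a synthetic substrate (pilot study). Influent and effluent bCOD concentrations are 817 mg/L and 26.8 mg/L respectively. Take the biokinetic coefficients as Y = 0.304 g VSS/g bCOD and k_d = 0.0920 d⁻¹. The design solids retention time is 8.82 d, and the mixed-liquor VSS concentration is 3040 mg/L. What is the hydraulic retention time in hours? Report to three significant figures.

Rearranging the biomass balance for a CMAS with decay, V = Y·Q·ΔS·θ_c / [X·(1+k_d θ_c)] = 0.304 × 16.2 × (817 − 26.8) × 8.82 / [3040 × (1 + 0.0920 × 8.82)] = 3.43×10^4 / 5507 = 6.233 m³.
τ = V/Q = 6.233/16.2 = 0.3848 d, or 9.234 h.

τ ≈ 9.23 h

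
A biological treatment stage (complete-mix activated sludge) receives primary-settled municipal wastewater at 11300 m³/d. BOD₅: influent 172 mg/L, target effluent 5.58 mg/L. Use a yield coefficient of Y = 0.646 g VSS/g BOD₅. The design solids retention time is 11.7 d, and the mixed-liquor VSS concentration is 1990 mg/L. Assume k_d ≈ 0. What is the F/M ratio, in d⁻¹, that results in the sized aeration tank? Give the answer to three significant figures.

V·X = Y·Q·ΔS·θ_c gives V = 0.646 × 11300 × (172 − 5.58) × 11.7 / 1990 = 7142 m³.
F/M = applied load / biomass = Q·S₀/(V·X) = 11300 × 172 / (7142 × 1990) = 0.1367 d⁻¹.

F/M ≈ 0.137 d⁻¹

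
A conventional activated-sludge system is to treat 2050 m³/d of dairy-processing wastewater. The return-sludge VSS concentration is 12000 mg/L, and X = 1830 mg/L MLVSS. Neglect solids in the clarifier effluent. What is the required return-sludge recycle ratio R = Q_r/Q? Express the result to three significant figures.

R ≈ 0.180

Mass balance around the secondary clarifier (neglecting effluent solids): R = X / (X_r − X) = 1830 / (12000 − 1830) = 0.1799.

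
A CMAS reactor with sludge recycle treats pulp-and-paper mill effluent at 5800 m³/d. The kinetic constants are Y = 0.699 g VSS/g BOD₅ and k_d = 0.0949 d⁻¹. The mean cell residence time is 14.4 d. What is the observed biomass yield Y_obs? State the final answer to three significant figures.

The observed yield is Y_obs = Y/(1 + k_d·θ_c) = 0.699 / (1 + 0.0949 × 14.4) = 0.699 / 2.367 = 0.2954 g VSS per g BOD₅ removed.

Y_obs ≈ 0.295 g VSS/g BOD₅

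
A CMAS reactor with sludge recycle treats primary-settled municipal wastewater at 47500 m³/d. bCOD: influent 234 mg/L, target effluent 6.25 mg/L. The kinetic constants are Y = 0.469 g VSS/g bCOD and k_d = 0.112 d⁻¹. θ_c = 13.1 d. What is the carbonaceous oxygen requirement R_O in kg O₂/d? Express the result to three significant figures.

R_O ≈ 7900 kg O₂/d

Correct the yield for decay: Y_obs = Y/(1 + k_d θ_c) = 0.469 / (1 + 0.112 × 13.1) = 0.469 / 2.467 = 0.1901.
Mass of bCOD removed per day: Q(S₀ − S) = 47500 × 227.8 g/m³ = 10818 kg/d.
P_X = Y_obs·Q·(S₀ − S) = 0.1901 × 10818 = 2056 kg VSS/d.
R_O = Q·(S₀ − S) − 1.42·P_X = 10818 − 1.42 × 2056 = 7898 kg O₂/d.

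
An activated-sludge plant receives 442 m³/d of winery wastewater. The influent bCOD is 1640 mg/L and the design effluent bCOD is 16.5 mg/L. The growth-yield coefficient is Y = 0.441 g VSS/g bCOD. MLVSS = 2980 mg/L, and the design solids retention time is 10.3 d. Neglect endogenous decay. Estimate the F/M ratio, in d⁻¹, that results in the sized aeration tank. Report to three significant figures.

F/M ≈ 0.222 d⁻¹

Biomass mass balance (decay neglected): V·X = Y·Q·(S₀ − S)·θ_c, so V = 0.441 × 442 × (1640 − 16.5) × 10.3 / 2980 = 1094 m³.
F/M = Q·S₀ / (V·X) = 442 × 1640 / (1094 × 2980) = 0.2224 g bCOD·(g VSS·d)⁻¹.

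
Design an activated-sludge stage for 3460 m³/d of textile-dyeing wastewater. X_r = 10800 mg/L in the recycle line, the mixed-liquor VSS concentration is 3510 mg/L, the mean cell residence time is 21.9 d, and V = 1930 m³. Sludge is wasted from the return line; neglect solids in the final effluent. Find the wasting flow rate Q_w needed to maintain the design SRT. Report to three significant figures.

Q_w ≈ 28.6 m³/d

θ_c = V·X/(Q_w·X_r) when wasting from the recycle, so Q_w = V·X/(θ_c·X_r) = 1930 × 3510 / (21.9 × 10800) = 28.64 m³/d.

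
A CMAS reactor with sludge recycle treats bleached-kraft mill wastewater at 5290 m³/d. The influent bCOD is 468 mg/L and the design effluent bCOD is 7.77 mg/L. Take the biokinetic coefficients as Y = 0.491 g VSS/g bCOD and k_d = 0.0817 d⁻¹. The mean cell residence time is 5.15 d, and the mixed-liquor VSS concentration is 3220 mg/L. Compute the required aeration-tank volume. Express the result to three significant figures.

V ≈ 1350 m³

Rearranging the biomass balance for a CMAS with decay, V = Y·Q·ΔS·θ_c / [X·(1+k_d θ_c)] = 0.491 × 5290 × (468 − 7.77) × 5.15 / [3220 × (1 + 0.0817 × 5.15)] = 6.16×10^6 / 4575 = 1346 m³.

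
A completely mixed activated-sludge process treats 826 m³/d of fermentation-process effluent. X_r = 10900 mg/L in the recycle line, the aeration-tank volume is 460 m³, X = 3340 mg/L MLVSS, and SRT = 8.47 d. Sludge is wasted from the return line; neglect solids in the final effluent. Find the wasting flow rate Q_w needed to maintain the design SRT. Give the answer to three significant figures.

θ_c = V·X/(Q_w·X_r) when wasting from the recycle, so Q_w = V·X/(θ_c·X_r) = 460.0 × 3340 / (8.47 × 10900) = 16.64 m³/d.

Q_w ≈ 16.6 m³/d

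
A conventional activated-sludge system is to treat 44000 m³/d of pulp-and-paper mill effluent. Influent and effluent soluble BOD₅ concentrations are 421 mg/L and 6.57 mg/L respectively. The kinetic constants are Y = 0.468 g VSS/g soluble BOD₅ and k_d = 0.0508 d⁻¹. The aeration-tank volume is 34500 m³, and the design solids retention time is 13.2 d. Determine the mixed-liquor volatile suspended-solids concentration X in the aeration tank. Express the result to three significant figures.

From V·X·(1 + k_d·θ_c) = Y·Q·(S₀ − S)·θ_c: X = 0.468 × 44000 × (421 − 6.57) × 13.2 / [34500 × (1 + 0.0508 × 13.2)] = 1955 mg/L.

X ≈ 1950 mg/L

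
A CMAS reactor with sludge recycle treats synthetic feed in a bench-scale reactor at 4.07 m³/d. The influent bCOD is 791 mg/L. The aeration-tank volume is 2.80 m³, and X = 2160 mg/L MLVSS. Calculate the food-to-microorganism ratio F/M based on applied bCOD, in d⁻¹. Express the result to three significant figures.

Food-to-microorganism ratio F/M = Q S₀ / (V X) = 4.07 × 791 / (2.800 × 2160) = 0.5323 d⁻¹.

F/M ≈ 0.532 d⁻¹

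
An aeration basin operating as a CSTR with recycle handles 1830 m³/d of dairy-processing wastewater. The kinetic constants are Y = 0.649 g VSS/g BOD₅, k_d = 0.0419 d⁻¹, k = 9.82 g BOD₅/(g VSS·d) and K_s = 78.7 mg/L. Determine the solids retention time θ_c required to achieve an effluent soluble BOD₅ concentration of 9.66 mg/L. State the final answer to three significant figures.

θ_c ≈ 1.53 d

Specific growth rate at S = 9.66 mg/L: μ = YkS/(K_s+S) = 0.649·9.82·9.66/(78.7+9.66) = 0.6968 d⁻¹.
θ_c = 1/(μ − k_d) = 1/(0.6968 − 0.0419) = 1/0.6549 = 1.527 d.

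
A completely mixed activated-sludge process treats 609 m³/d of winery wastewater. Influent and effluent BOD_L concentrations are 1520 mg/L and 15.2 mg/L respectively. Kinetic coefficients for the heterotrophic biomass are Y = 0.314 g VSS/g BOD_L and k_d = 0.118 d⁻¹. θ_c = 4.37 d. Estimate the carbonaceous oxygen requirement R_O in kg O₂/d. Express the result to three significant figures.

R_O ≈ 647 kg O₂/d

Y_obs = Y / (1 + k_d θ_c) = 0.314 / (1 + 0.118 × 4.37) = 0.314 / 1.516 = 0.2072.
ΔS = 1520 − 15.2 = 1505 mg/L, so the substrate removal rate is 609 × 1505/1000 = 916.4 kg BOD_L/d.
Biomass synthesised: P_X = Y_obs × 916.4 = 189.9 kg VSS/d.
R_O = Q·(S₀ − S) − 1.42·P_X = 916.4 − 1.42 × 189.9 = 646.8 kg O₂/d.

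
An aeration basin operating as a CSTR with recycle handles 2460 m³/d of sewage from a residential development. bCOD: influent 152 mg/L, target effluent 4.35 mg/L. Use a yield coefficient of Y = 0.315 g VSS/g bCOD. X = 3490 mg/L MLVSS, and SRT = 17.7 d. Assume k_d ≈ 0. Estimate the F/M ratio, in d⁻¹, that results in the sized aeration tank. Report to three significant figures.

With k_d = 0 the design equation reduces to V = Y Q (S₀−S) θ_c / X = 0.315 × 2460 × (152 − 4.35) × 17.7 / 3490 = 580.3 m³.
F/M = Q·S₀ / (V·X) = 2460 × 152 / (580.3 × 3490) = 0.1846 g bCOD·(g VSS·d)⁻¹.

F/M ≈ 0.185 d⁻¹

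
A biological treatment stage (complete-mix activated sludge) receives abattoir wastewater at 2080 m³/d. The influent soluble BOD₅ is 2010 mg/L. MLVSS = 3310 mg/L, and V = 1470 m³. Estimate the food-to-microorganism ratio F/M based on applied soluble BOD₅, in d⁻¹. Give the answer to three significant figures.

F/M = Q·S₀ / (V·X) = 2080 × 2010 / (1470 × 3310) = 0.8592 g soluble BOD₅·(g VSS·d)⁻¹.

F/M ≈ 0.859 d⁻¹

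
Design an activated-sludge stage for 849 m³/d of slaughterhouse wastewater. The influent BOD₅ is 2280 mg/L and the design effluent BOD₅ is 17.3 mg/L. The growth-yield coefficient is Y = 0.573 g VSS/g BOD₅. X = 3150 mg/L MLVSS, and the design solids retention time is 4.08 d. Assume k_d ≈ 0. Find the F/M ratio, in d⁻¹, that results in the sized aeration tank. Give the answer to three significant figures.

With k_d = 0 the design equation reduces to V = Y Q (S₀−S) θ_c / X = 0.573 × 849 × (2280 − 17.3) × 4.08 / 3150 = 1426 m³.
F/M = applied load / biomass = Q·S₀/(V·X) = 849 × 2280 / (1426 × 3150) = 0.4310 d⁻¹.

F/M ≈ 0.431 d⁻¹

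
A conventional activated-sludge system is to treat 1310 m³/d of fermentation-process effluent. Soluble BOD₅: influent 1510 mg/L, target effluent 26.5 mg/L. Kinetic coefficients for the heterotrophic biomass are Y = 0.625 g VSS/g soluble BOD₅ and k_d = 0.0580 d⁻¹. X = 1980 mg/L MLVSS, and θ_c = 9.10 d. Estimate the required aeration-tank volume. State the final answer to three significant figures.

V ≈ 3650 m³

Rearranging the biomass balance for a CMAS with decay, V = Y·Q·ΔS·θ_c / [X·(1+k_d θ_c)] = 0.625 × 1310 × (1510 − 26.5) × 9.10 / [1980 × (1 + 0.0580 × 9.10)] = 1.11×10^7 / 3025 = 3654 m³.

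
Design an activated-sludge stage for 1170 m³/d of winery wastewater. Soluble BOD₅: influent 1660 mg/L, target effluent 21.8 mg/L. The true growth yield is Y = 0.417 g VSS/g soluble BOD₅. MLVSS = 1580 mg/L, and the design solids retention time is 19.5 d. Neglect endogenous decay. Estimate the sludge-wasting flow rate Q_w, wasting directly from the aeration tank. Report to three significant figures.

Q_w ≈ 506 m³/d

Biomass mass balance (decay neglected): V·X = Y·Q·(S₀ − S)·θ_c, so V = 0.417 × 1170 × (1660 − 21.8) × 19.5 / 1580 = 9864 m³.
With mixed-liquor wasting, θ_c = V/Q_w, so Q_w = V/θ_c = 9864/19.5 = 505.9 m³/d.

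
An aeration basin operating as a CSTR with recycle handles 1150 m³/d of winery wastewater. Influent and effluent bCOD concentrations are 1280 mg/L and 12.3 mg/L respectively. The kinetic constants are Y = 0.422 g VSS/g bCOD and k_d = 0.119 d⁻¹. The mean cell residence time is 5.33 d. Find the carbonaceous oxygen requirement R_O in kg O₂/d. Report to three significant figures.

Y_obs = Y / (1 + k_d θ_c) = 0.422 / (1 + 0.119 × 5.33) = 0.422 / 1.634 = 0.2582.
ΔS = 1280 − 12.3 = 1268 mg/L, so the substrate removal rate is 1150 × 1268/1000 = 1458 kg bCOD/d.
Biomass synthesised: P_X = Y_obs × 1458 = 376.4 kg VSS/d.
Carbonaceous O₂ demand = substrate oxidised − cell-mass equivalent = 1458 − 1.42 × 376.4 = 923.3 kg O₂/d.

R_O ≈ 923 kg O₂/d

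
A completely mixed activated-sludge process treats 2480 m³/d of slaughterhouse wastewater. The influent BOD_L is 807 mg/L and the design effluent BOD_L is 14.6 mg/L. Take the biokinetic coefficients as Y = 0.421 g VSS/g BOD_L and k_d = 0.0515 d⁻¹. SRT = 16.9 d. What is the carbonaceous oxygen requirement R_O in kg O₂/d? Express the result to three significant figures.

R_O ≈ 1340 kg O₂/d

Y_obs = Y / (1 + k_d θ_c) = 0.421 / (1 + 0.0515 × 16.9) = 0.421 / 1.870 = 0.2251.
ΔS = 807 − 14.6 = 792.4 mg/L, so the substrate removal rate is 2480 × 792.4/1000 = 1965 kg BOD_L/d.
P_X = Y_obs·Q·(S₀ − S) = 0.2251 × 1965 = 442.3 kg VSS/d.
R_O = Q·(S₀ − S) − 1.42·P_X = 1965 − 1.42 × 442.3 = 1337 kg O₂/d.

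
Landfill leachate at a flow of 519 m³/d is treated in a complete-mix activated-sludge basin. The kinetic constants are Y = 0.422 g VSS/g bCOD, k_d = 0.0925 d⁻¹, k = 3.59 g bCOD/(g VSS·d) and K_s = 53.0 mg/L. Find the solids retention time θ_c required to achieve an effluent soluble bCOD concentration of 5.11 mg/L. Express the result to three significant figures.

θ_c ≈ 24.6 d

At the target effluent, Y k S/(K_s+S) = 0.422×3.59×5.11/58.11 = 0.1332 d⁻¹.
1/θ_c = 0.1332 − 0.0925 = 0.04072 d⁻¹, so θ_c = 24.56 d.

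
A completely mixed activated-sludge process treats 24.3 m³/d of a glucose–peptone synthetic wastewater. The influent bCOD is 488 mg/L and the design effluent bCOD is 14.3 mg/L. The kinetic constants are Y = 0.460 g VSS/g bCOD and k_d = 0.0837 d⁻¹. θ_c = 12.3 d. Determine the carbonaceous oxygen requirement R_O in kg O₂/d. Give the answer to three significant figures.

R_O ≈ 7.81 kg O₂/d

Correct the yield for decay: Y_obs = Y/(1 + k_d θ_c) = 0.460 / (1 + 0.0837 × 12.3) = 0.460 / 2.030 = 0.2267.
Mass of bCOD removed per day: Q(S₀ − S) = 24.3 × 473.7 g/m³ = 11.51 kg/d.
Biomass synthesised: P_X = Y_obs × 11.51 = 2.609 kg VSS/d.
Carbonaceous O₂ demand = substrate oxidised − cell-mass equivalent = 11.51 − 1.42 × 2.609 = 7.806 kg O₂/d.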